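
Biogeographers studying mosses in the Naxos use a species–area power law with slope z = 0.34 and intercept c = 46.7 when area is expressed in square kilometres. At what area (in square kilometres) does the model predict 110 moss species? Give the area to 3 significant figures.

110 = 46.7 × A^0.34  ⇒  A^0.34 = 110/46.7 = 2.355
ln A = ln(2.355) / 0.34 = 0.8567 / 0.34 = 2.5198
A = e^2.5198 ≈ 12.43 square kilometres

12.4 square kilometres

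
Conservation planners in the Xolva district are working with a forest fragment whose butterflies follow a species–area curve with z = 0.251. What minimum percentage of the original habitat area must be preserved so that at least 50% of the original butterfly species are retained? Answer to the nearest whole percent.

6%

Need (A_new/A_old)^0.251 = 0.5, so A_new/A_old = 0.5^(1/0.251) = 0.5^3.984
ln(A_new/A_old) = ln 0.5 / 0.251 = -0.6931 / 0.251 = -2.7615
A_new/A_old = e^-2.7615 ≈ 0.06319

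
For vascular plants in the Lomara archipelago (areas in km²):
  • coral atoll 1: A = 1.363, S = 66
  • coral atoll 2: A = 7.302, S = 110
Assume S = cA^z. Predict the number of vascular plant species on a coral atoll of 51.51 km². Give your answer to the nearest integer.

199

z = ln(110/66) / ln(7.302/1.363) = 0.5108 / 1.6785 = 0.3043
c = 66 / 1.363^0.3043 = 66 / 1.099 = 60.06
S₃ = 60.06 × 51.51^0.3043 = 60.06 × 3.319 ≈ 199.3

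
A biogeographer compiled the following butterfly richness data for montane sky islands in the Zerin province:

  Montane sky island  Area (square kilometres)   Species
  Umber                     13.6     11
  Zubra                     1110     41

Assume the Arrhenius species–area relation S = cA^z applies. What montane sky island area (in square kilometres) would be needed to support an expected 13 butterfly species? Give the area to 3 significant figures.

z = ln(41/11) / ln(1110/13.6) = 1.3157 / 4.4020 = 0.2989
c = 11 / 13.6^0.2989 = 11 / 2.182 = 5.042
A = (13/5.042)^(1/0.2989) ⇒ ln A = ln(2.578)/0.2989 = 3.1690
A = e^3.1690 ≈ 23.78 square kilometres

23.8 square kilometres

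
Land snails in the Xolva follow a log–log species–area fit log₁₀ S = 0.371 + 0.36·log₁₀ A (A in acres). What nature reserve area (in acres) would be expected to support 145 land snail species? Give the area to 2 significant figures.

94000 acres

145 = 2.35 × A^0.36  ⇒  A^0.36 = 145/2.35 = 61.71
ln A = ln(61.71) / 0.36 = 4.1225 / 0.36 = 11.4513
A = e^11.4513 ≈ 94025 acres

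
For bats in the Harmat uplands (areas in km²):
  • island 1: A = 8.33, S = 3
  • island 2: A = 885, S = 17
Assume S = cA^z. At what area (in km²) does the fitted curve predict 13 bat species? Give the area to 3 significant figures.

430 km²

z = ln(17/3) / ln(885/8.33) = 1.7346 / 4.6657 = 0.3718
c = 3 / 8.33^0.3718 = 3 / 2.199 = 1.364
A = (13/1.364)^(1/0.3718) ⇒ ln A = ln(9.53)/0.3718 = 6.0640
A = e^6.0640 ≈ 430.1 km²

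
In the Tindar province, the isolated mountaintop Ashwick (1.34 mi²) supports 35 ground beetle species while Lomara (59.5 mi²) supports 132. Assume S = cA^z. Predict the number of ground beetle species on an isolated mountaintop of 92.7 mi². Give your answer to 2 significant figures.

z = ln(132/35) / ln(59.5/1.34) = 1.3275 / 3.7933 = 0.3499
c = 35 / 1.34^0.3499 = 35 / 1.108 = 31.59
S₃ = 31.59 × 92.7^0.3499 = 31.59 × 4.879 ≈ 154.2

150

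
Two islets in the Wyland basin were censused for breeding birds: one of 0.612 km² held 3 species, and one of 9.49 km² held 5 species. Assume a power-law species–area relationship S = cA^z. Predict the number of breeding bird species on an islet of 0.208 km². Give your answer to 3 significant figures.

z = ln(5/3) / ln(9.49/0.612) = 0.5108 / 2.7413 = 0.1863
c = 3 / 0.612^0.1863 = 3 / 0.9126 = 3.287
S₃ = 3.287 × 0.208^0.1863 = 3.287 × 0.7463 ≈ 2.453

2.45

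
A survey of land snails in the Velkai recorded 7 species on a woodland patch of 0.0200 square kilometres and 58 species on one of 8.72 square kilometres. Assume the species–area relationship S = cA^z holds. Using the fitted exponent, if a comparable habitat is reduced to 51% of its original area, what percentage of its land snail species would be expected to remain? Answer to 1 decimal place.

79.1%

z = ln(58/7) / ln(8.72/0.02) = 2.1145 / 6.0776 = 0.3479
S_new/S_old = (A_new/A_old)^z = 0.51^0.3479 = exp(0.3479 × -0.6733) = 0.7911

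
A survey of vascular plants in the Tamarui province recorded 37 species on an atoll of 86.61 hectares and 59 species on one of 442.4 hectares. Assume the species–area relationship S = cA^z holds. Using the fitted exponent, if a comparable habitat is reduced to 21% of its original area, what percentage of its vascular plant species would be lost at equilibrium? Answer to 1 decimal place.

z = ln(59/37) / ln(442.4/86.61) = 0.4666 / 1.6308 = 0.2861
S_new/S_old = (A_new/A_old)^z = 0.21^0.2861 = exp(0.2861 × -1.5606) = 0.6398
Fraction lost = 1 − 0.6398 = 0.3602

36.0%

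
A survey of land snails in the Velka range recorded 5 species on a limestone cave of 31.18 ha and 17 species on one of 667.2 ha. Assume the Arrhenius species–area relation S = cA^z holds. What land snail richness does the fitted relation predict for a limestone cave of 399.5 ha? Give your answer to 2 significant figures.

z = ln(17/5) / ln(667.2/31.18) = 1.2238 / 3.0633 = 0.3995
c = 5 / 31.18^0.3995 = 5 / 3.952 = 1.265
S₃ = 1.265 × 399.5^0.3995 = 1.265 × 10.95 ≈ 13.85

14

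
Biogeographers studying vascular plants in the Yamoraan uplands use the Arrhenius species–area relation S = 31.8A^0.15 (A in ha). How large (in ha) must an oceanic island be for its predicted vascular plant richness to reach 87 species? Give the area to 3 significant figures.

820 ha

87 = 31.8 × A^0.15  ⇒  A^0.15 = 87/31.8 = 2.736
ln A = ln(2.736) / 0.15 = 1.0064 / 0.15 = 6.7096
A = e^6.7096 ≈ 820.3 ha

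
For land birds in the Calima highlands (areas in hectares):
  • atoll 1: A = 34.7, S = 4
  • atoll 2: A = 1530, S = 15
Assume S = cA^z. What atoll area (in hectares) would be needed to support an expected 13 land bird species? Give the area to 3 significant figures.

1020 hectares

z = ln(15/4) / ln(1530/34.7) = 1.3218 / 3.7863 = 0.3491
c = 4 / 34.7^0.3491 = 4 / 3.449 = 1.16
A = (13/1.16)^(1/0.3491) ⇒ ln A = ln(11.21)/0.3491 = 6.9231
A = e^6.9231 ≈ 1015 hectares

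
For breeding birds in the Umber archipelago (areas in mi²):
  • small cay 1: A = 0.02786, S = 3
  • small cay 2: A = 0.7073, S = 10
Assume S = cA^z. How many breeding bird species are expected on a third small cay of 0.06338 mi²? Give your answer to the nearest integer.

4

z = ln(10/3) / ln(0.7073/0.02786) = 1.2040 / 3.2343 = 0.3723
c = 3 / 0.02786^0.3723 = 3 / 0.2637 = 11.38
S₃ = 11.38 × 0.06338^0.3723 = 11.38 × 0.3581 ≈ 4.074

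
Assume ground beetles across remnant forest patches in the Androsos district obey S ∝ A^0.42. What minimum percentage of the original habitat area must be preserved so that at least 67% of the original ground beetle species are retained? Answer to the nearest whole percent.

Need (A_new/A_old)^0.42 = 0.67, so A_new/A_old = 0.67^(1/0.42) = 0.67^2.381
ln(A_new/A_old) = ln 0.67 / 0.42 = -0.4005 / 0.42 = -0.9535
A_new/A_old = e^-0.9535 ≈ 0.3854

39%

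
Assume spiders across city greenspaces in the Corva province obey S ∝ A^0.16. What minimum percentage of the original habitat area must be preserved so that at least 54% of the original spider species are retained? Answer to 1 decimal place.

2.1%

Need (A_new/A_old)^0.16 = 0.54, so A_new/A_old = 0.54^(1/0.16) = 0.54^6.25
ln(A_new/A_old) = ln 0.54 / 0.16 = -0.6162 / 0.16 = -3.8512
A_new/A_old = e^-3.8512 ≈ 0.02125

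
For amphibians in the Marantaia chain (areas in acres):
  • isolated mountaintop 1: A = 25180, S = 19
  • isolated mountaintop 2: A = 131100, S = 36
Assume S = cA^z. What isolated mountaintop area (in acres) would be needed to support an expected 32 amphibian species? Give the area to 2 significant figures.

z = ln(36/19) / ln(131100/25180) = 0.6391 / 1.6499 = 0.3873
c = 19 / 25180^0.3873 = 19 / 50.67 = 0.375
A = (32/0.375)^(1/0.3873) ⇒ ln A = ln(85.33)/0.3873 = 11.4796
A = e^11.4796 ≈ 96726 acres

97000 acres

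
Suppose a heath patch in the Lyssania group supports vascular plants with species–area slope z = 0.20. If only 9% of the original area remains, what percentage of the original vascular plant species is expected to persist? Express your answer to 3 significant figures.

61.8%

S_new/S_old = (A_new/A_old)^z = 0.09^0.2
= exp(0.2 × ln 0.09) = exp(0.2 × -2.4079) = exp(-0.4816) ≈ 0.6178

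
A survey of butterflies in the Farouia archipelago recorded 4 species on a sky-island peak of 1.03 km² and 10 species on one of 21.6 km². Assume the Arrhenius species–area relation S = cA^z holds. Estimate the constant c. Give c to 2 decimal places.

3.96

z = ln(S₂/S₁) / ln(A₂/A₁) = ln(10/4) / ln(21.6/1.03) = 0.9163 / 3.0431 = 0.3011
c = S₁ / A₁^z = 4 / 1.03^0.3011 = 4 / 1.009 = 3.965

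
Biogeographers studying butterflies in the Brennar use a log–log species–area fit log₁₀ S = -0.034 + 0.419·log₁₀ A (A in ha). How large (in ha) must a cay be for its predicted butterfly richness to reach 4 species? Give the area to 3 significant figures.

33.0 ha

4 = 0.9247 × A^0.419  ⇒  A^0.419 = 4/0.9247 = 4.326
ln A = ln(4.326) / 0.419 = 1.4646 / 0.419 = 3.4954
A = e^3.4954 ≈ 32.96 ha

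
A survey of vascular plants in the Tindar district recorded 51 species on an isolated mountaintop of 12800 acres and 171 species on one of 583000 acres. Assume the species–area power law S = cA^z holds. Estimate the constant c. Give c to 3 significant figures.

2.55

z = ln(S₂/S₁) / ln(A₂/A₁) = ln(171/51) / ln(583000/12800) = 1.2098 / 3.8187 = 0.3168
c = S₁ / A₁^z = 51 / 12800^0.3168 = 51 / 20.01 = 2.549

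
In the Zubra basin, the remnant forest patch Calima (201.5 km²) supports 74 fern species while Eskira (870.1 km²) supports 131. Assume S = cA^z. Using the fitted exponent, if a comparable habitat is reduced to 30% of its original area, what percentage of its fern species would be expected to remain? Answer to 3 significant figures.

z = ln(131/74) / ln(870.1/201.5) = 0.5711 / 1.4628 = 0.3904
S_new/S_old = (A_new/A_old)^z = 0.3^0.3904 = exp(0.3904 × -1.2040) = 0.625

62.5%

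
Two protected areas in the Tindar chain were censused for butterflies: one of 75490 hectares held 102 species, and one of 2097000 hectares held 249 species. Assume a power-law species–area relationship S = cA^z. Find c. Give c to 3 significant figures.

5.00

z = ln(S₂/S₁) / ln(A₂/A₁) = ln(249/102) / ln(2097000/75490) = 0.8925 / 3.3243 = 0.2685
c = S₁ / A₁^z = 102 / 75490^0.2685 = 102 / 20.4 = 5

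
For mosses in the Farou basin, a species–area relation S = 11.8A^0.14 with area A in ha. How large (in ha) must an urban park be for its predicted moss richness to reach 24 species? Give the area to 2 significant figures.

160 ha

24 = 11.8 × A^0.14  ⇒  A^0.14 = 24/11.8 = 2.034
ln A = ln(2.034) / 0.14 = 0.7100 / 0.14 = 5.0711
A = e^5.0711 ≈ 159.3 ha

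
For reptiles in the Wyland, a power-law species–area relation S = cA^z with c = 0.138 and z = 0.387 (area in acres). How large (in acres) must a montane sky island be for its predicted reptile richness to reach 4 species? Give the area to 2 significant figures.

4 = 0.138 × A^0.387  ⇒  A^0.387 = 4/0.138 = 28.99
ln A = ln(28.99) / 0.387 = 3.3668 / 0.387 = 8.6997
A = e^8.6997 ≈ 6001 acres

6000 acres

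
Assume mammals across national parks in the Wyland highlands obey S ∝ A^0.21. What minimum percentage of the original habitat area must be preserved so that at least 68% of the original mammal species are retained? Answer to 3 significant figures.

Need (A_new/A_old)^0.21 = 0.68, so A_new/A_old = 0.68^(1/0.21) = 0.68^4.762
ln(A_new/A_old) = ln 0.68 / 0.21 = -0.3857 / 0.21 = -1.8365
A_new/A_old = e^-1.8365 ≈ 0.1594

15.9%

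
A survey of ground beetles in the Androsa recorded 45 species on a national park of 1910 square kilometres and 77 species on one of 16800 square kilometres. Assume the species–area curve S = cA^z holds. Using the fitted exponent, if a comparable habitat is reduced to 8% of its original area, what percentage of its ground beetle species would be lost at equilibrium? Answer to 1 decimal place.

z = ln(77/45) / ln(16800/1910) = 0.5371 / 2.1743 = 0.2470
S_new/S_old = (A_new/A_old)^z = 0.08^0.2470 = exp(0.2470 × -2.5257) = 0.5358
Fraction lost = 1 − 0.5358 = 0.4642

46.4%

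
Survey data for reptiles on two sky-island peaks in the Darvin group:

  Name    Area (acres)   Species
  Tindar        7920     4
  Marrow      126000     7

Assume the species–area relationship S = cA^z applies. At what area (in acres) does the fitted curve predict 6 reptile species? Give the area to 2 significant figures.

z = ln(7/4) / ln(126000/7920) = 0.5596 / 2.7669 = 0.2023
c = 4 / 7920^0.2023 = 4 / 6.145 = 0.6509
A = (6/0.6509)^(1/0.2023) ⇒ ln A = ln(9.218)/0.2023 = 10.9819
A = e^10.9819 ≈ 58799 acres

59000 acres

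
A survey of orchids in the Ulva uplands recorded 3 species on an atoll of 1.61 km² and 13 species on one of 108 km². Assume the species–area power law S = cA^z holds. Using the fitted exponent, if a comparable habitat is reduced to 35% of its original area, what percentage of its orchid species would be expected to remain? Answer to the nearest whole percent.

z = ln(13/3) / ln(108/1.61) = 1.4663 / 4.2059 = 0.3486
S_new/S_old = (A_new/A_old)^z = 0.35^0.3486 = exp(0.3486 × -1.0498) = 0.6935

69%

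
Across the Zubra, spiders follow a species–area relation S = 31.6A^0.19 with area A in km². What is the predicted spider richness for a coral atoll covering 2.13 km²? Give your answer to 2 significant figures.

S = 31.6 × 2.13^0.19
ln S = ln 31.6 + 0.19 × ln 2.13 = 3.4532 + 0.19 × 0.7561 = 3.5968
S = e^3.5968 ≈ 36.48

36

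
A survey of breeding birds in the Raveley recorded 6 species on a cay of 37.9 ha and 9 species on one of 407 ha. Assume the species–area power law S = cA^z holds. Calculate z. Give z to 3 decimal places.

0.171

Taking logs: ln S = ln c + z ln A, so z = (ln S₂ − ln S₁)/(ln A₂ − ln A₁).
z = ln(9/6) / ln(407/37.9) = ln(1.5) / ln(10.74) = 0.4055 / 2.3739 = 0.1708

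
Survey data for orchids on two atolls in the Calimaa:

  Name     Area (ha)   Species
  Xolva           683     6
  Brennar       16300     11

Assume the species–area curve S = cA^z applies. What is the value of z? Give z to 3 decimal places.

0.191

Taking logs: ln S = ln c + z ln A, so z = (ln S₂ − ln S₁)/(ln A₂ − ln A₁).
z = ln(11/6) / ln(16300/683) = ln(1.833) / ln(23.87) = 0.6061 / 3.1724 = 0.1911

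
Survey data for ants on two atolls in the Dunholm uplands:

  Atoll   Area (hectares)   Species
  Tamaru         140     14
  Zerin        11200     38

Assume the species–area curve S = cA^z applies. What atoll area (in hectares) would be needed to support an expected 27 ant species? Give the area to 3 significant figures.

z = ln(38/14) / ln(11200/140) = 0.9985 / 4.3820 = 0.2279
c = 14 / 140^0.2279 = 14 / 3.083 = 4.54
A = (27/4.54)^(1/0.2279) ⇒ ln A = ln(5.947)/0.2279 = 7.8239
A = e^7.8239 ≈ 2500 hectares

2500 hectares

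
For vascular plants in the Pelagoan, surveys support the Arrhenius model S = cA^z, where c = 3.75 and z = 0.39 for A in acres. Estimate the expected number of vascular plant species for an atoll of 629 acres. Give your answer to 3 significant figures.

S = 3.75 × 629^0.39 = 3.75 × 12.34 ≈ 46.29

46.3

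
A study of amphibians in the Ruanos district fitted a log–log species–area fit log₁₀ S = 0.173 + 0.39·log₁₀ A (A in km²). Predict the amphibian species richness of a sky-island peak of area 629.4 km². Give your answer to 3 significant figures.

S = 1.489 × 629.4^0.39 = 1.489 × 12.35 ≈ 18.39

18.4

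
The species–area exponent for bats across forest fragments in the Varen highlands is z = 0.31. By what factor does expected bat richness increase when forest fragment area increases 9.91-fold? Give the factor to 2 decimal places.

S₂/S₁ = (A₂/A₁)^z = 9.91^0.31
ln(S₂/S₁) = 0.31 × ln 9.91 = 0.31 × 2.2935 = 0.7110
S₂/S₁ = e^0.7110 ≈ 2.036

2.04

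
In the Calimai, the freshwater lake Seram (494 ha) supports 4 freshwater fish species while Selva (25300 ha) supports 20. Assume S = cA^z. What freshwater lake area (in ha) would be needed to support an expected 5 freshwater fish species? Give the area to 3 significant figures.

853 ha

z = ln(20/4) / ln(25300/494) = 1.6094 / 3.9360 = 0.4089
c = 4 / 494^0.4089 = 4 / 12.63 = 0.3167
A = (5/0.3167)^(1/0.4089) ⇒ ln A = ln(15.79)/0.4089 = 6.7483
A = e^6.7483 ≈ 852.6 ha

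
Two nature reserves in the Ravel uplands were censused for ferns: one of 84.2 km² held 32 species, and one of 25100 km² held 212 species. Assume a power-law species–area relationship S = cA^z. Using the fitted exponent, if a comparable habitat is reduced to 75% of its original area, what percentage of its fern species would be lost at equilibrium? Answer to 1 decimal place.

9.1%

z = ln(212/32) / ln(25100/84.2) = 1.8909 / 5.6974 = 0.3319
S_new/S_old = (A_new/A_old)^z = 0.75^0.3319 = exp(0.3319 × -0.2877) = 0.9089
Fraction lost = 1 − 0.9089 = 0.09106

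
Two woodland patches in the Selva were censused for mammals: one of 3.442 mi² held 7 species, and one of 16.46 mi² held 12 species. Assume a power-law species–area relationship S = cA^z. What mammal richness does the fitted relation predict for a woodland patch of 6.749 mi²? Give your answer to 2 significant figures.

z = ln(12/7) / ln(16.46/3.442) = 0.5390 / 1.5649 = 0.3444
c = 7 / 3.442^0.3444 = 7 / 1.531 = 4.573
S₃ = 4.573 × 6.749^0.3444 = 4.573 × 1.93 ≈ 8.827

8.8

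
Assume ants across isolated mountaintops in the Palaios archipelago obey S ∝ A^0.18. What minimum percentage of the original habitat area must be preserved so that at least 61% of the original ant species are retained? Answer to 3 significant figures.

6.42%

Need (A_new/A_old)^0.18 = 0.61, so A_new/A_old = 0.61^(1/0.18) = 0.61^5.556
ln(A_new/A_old) = ln 0.61 / 0.18 = -0.4943 / 0.18 = -2.7461
A_new/A_old = e^-2.7461 ≈ 0.06418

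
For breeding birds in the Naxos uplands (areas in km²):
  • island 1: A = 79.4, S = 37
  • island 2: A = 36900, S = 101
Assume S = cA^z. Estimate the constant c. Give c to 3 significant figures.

z = ln(S₂/S₁) / ln(A₂/A₁) = ln(101/37) / ln(36900/79.4) = 1.0042 / 6.1415 = 0.1635
c = S₁ / A₁^z = 37 / 79.4^0.1635 = 37 / 2.045 = 18.1

18.1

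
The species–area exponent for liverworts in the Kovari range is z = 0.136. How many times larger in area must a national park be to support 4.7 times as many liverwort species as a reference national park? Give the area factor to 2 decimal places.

87477.43

(A₂/A₁)^0.136 = 4.7, so A₂/A₁ = 4.7^(1/0.136) = 4.7^7.353
ln(A₂/A₁) = ln 4.7 / 0.136 = 1.5476 / 0.136 = 11.3791
A₂/A₁ = e^11.3791 ≈ 87477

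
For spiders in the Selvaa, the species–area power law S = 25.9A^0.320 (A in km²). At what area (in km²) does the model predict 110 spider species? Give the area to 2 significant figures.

92 km²

110 = 25.9 × A^0.32  ⇒  A^0.32 = 110/25.9 = 4.247
ln A = ln(4.247) / 0.32 = 1.4462 / 0.32 = 4.5195
A = e^4.5195 ≈ 91.79 km²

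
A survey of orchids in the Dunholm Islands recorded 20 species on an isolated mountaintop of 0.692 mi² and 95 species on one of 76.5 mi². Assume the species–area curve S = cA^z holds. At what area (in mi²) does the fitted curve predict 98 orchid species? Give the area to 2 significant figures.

84 mi²

z = ln(95/20) / ln(76.5/0.692) = 1.5581 / 4.7055 = 0.3311
c = 20 / 0.692^0.3311 = 20 / 0.8852 = 22.59
A = (98/22.59)^(1/0.3311) ⇒ ln A = ln(4.338)/0.3311 = 4.4312
A = e^4.4312 ≈ 84.03 mi²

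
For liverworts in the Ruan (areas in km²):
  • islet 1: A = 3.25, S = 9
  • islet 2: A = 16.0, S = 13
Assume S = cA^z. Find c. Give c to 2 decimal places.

6.86

z = ln(S₂/S₁) / ln(A₂/A₁) = ln(13/9) / ln(16/3.25) = 0.3677 / 1.5939 = 0.2307
c = S₁ / A₁^z = 9 / 3.25^0.2307 = 9 / 1.312 = 6.857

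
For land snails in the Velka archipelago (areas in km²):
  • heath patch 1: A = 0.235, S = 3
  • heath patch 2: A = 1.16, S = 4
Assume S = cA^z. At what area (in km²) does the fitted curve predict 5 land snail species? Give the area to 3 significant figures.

4.00 km²

z = ln(4/3) / ln(1.16/0.235) = 0.2877 / 1.5966 = 0.1802
c = 3 / 0.235^0.1802 = 3 / 0.7703 = 3.894
A = (5/3.894)^(1/0.1802) ⇒ ln A = ln(1.284)/0.1802 = 1.3868
A = e^1.3868 ≈ 4.002 km²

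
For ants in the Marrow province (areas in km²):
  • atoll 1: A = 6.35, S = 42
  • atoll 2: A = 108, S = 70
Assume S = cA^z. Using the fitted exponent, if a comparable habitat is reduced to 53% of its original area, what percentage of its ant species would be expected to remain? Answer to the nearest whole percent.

z = ln(70/42) / ln(108/6.35) = 0.5108 / 2.8337 = 0.1803
S_new/S_old = (A_new/A_old)^z = 0.53^0.1803 = exp(0.1803 × -0.6349) = 0.8919

89%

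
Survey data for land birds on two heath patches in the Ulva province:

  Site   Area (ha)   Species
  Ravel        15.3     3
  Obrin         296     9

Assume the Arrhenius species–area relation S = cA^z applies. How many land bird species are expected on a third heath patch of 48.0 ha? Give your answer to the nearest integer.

z = ln(9/3) / ln(296/15.3) = 1.0986 / 2.9625 = 0.3708
c = 3 / 15.3^0.3708 = 3 / 2.75 = 1.091
S₃ = 1.091 × 48^0.3708 = 1.091 × 4.202 ≈ 4.584

5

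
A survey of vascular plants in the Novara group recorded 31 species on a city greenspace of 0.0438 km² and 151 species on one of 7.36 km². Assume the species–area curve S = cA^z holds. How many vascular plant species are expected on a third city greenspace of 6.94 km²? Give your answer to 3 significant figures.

z = ln(151/31) / ln(7.36/0.0438) = 1.5833 / 5.1242 = 0.3090
c = 31 / 0.0438^0.3090 = 31 / 0.3804 = 81.49
S₃ = 81.49 × 6.94^0.3090 = 81.49 × 1.82 ≈ 148.3

148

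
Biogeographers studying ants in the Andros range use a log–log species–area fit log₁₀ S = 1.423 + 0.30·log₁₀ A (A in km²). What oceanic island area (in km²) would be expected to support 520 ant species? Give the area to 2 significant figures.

520 = 26.49 × A^0.3  ⇒  A^0.3 = 520/26.49 = 19.63
ln A = ln(19.63) / 0.3 = 2.9773 / 0.3 = 9.9242
A = e^9.9242 ≈ 20418 km²

20000 km²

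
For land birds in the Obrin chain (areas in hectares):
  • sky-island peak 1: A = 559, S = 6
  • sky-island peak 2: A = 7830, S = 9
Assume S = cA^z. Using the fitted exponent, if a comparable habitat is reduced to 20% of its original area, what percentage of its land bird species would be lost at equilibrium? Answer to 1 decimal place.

21.9%

z = ln(9/6) / ln(7830/559) = 0.4055 / 2.6396 = 0.1536
S_new/S_old = (A_new/A_old)^z = 0.2^0.1536 = exp(0.1536 × -1.6094) = 0.781
Fraction lost = 1 − 0.781 = 0.219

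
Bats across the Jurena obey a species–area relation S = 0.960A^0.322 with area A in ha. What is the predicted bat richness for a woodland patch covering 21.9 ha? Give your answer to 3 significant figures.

S = 0.96 × 21.9^0.322
ln S = ln 0.96 + 0.322 × ln 21.9 = -0.0408 + 0.322 × 3.0865 = 0.9530
S = e^0.9530 ≈ 2.594

2.59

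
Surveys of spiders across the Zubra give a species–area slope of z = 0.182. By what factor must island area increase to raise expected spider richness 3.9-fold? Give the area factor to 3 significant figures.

(A₂/A₁)^0.182 = 3.9, so A₂/A₁ = 3.9^(1/0.182) = 3.9^5.495
ln(A₂/A₁) = ln 3.9 / 0.182 = 1.3610 / 0.182 = 7.4779
A₂/A₁ = e^7.4779 ≈ 1769

1770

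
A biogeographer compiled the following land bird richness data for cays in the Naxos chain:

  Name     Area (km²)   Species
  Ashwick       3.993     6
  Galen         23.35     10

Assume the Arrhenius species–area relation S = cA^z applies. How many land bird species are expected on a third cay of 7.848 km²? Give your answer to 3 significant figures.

7.30

z = ln(10/6) / ln(23.35/3.993) = 0.5108 / 1.7661 = 0.2892
c = 6 / 3.993^0.2892 = 6 / 1.493 = 4.02
S₃ = 4.02 × 7.848^0.2892 = 4.02 × 1.815 ≈ 7.295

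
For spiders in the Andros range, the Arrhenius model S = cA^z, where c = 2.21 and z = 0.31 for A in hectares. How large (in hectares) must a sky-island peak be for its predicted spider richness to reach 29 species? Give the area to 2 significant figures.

4000 hectares

29 = 2.21 × A^0.31  ⇒  A^0.31 = 29/2.21 = 13.12
ln A = ln(13.12) / 0.31 = 2.5743 / 0.31 = 8.3042
A = e^8.3042 ≈ 4041 hectares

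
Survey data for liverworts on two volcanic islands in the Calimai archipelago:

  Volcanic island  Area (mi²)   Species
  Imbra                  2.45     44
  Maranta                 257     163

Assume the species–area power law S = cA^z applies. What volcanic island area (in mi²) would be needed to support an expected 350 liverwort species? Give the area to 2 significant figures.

z = ln(163/44) / ln(257/2.45) = 1.3096 / 4.6530 = 0.2814
c = 44 / 2.45^0.2814 = 44 / 1.287 = 34.19
A = (350/34.19)^(1/0.2814) ⇒ ln A = ln(10.24)/0.2814 = 8.2643
A = e^8.2643 ≈ 3883 mi²

3900 mi²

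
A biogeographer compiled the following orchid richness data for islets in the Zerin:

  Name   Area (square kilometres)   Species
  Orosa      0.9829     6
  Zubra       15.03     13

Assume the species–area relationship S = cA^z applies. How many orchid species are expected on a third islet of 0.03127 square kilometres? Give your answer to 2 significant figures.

2.3

z = ln(13/6) / ln(15.03/0.9829) = 0.7732 / 2.7273 = 0.2835
c = 6 / 0.9829^0.2835 = 6 / 0.9951 = 6.029
S₃ = 6.029 × 0.03127^0.2835 = 6.029 × 0.3744 ≈ 2.258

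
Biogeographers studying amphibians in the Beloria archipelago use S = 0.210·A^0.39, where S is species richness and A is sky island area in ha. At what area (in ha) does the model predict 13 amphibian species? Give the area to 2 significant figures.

13 = 0.21 × A^0.39  ⇒  A^0.39 = 13/0.21 = 61.9
ln A = ln(61.9) / 0.39 = 4.1256 / 0.39 = 10.5785
A = e^10.5785 ≈ 39279 ha

39000 ha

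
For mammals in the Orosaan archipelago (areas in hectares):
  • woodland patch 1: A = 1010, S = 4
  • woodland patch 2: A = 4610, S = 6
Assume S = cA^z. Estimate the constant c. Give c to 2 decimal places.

0.63

z = ln(S₂/S₁) / ln(A₂/A₁) = ln(6/4) / ln(4610/1010) = 0.4055 / 1.5183 = 0.2671
c = S₁ / A₁^z = 4 / 1010^0.2671 = 4 / 6.343 = 0.6306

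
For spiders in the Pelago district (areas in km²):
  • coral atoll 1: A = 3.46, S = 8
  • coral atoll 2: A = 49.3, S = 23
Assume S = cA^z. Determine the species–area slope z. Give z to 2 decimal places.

Taking logs: ln S = ln c + z ln A, so z = (ln S₂ − ln S₁)/(ln A₂ − ln A₁).
z = ln(23/8) / ln(49.3/3.46) = ln(2.875) / ln(14.25) = 1.0561 / 2.6567 = 0.3975

0.40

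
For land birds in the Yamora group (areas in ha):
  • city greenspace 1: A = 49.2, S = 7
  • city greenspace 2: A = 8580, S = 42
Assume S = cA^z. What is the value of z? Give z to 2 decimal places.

0.35

Taking logs: ln S = ln c + z ln A, so z = (ln S₂ − ln S₁)/(ln A₂ − ln A₁).
z = ln(42/7) / ln(8580/49.2) = ln(6) / ln(174.4) = 1.7918 / 5.1613 = 0.3472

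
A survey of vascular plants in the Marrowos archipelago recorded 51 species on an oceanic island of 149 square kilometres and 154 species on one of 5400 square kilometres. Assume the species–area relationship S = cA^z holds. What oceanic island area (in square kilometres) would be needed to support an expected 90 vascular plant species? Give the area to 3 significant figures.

z = ln(154/51) / ln(5400/149) = 1.1051 / 3.5902 = 0.3078
c = 51 / 149^0.3078 = 51 / 4.666 = 10.93
A = (90/10.93)^(1/0.3078) ⇒ ln A = ln(8.234)/0.3078 = 6.8491
A = e^6.8491 ≈ 943.1 square kilometres

943 square kilometres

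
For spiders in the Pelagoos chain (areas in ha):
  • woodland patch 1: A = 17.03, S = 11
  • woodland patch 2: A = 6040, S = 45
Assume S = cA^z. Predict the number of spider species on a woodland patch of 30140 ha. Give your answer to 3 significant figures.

z = ln(45/11) / ln(6040/17.03) = 1.4088 / 5.8712 = 0.2399
c = 11 / 17.03^0.2399 = 11 / 1.974 = 5.571
S₃ = 5.571 × 30140^0.2399 = 5.571 × 11.88 ≈ 66.18

66.2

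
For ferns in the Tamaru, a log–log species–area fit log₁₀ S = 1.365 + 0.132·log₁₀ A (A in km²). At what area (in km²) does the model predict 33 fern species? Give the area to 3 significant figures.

33 = 23.17 × A^0.132  ⇒  A^0.132 = 33/23.17 = 1.424
ln A = ln(1.424) / 0.132 = 0.3535 / 0.132 = 2.6779
A = e^2.6779 ≈ 14.55 km²

14.6 km²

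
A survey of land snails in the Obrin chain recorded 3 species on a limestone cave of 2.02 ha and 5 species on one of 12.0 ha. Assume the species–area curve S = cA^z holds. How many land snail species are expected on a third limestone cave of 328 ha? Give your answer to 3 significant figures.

12.9

z = ln(5/3) / ln(12/2.02) = 0.5108 / 1.7818 = 0.2867
c = 3 / 2.02^0.2867 = 3 / 1.223 = 2.452
S₃ = 2.452 × 328^0.2867 = 2.452 × 5.263 ≈ 12.91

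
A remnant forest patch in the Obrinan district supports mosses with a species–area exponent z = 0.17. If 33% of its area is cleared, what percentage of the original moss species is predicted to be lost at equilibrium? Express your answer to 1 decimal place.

6.6%

S_new/S_old = (A_new/A_old)^z = 0.67^0.17
= exp(0.17 × ln 0.67) = exp(0.17 × -0.4005) = exp(-0.0681) ≈ 0.9342
Fraction lost = 1 − 0.9342 = 0.06582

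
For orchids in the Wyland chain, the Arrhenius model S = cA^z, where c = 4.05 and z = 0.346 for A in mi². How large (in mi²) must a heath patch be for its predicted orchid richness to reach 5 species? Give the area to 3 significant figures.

5 = 4.05 × A^0.346  ⇒  A^0.346 = 5/4.05 = 1.235
ln A = ln(1.235) / 0.346 = 0.2107 / 0.346 = 0.6090
A = e^0.6090 ≈ 1.839 mi²

1.84 mi²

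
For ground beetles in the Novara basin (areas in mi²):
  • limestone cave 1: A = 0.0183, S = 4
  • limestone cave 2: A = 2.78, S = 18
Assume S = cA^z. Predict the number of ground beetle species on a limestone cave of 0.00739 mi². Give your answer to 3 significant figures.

3.05

z = ln(18/4) / ln(2.78/0.0183) = 1.5041 / 5.0233 = 0.2994
c = 4 / 0.0183^0.2994 = 4 / 0.3018 = 13.25
S₃ = 13.25 × 0.00739^0.2994 = 13.25 × 0.2301 ≈ 3.049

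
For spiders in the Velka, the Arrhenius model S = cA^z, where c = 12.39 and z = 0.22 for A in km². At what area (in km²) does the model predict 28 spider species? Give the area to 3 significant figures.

40.7 km²

28 = 12.39 × A^0.22  ⇒  A^0.22 = 28/12.39 = 2.26
ln A = ln(2.26) / 0.22 = 0.8153 / 0.22 = 3.7060
A = e^3.7060 ≈ 40.69 km²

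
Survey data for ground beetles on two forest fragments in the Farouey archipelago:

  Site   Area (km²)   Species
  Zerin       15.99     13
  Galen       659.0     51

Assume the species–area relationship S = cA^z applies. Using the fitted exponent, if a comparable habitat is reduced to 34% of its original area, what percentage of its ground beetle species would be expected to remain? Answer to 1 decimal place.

67.3%

z = ln(51/13) / ln(659/15.99) = 1.3669 / 3.7188 = 0.3676
S_new/S_old = (A_new/A_old)^z = 0.34^0.3676 = exp(0.3676 × -1.0788) = 0.6727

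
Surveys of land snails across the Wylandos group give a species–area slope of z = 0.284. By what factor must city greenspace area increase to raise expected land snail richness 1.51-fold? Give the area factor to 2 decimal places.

4.27

(A₂/A₁)^0.284 = 1.51, so A₂/A₁ = 1.51^(1/0.284) = 1.51^3.521
ln(A₂/A₁) = ln 1.51 / 0.284 = 0.4121 / 0.284 = 1.4511
A₂/A₁ = e^1.4511 ≈ 4.268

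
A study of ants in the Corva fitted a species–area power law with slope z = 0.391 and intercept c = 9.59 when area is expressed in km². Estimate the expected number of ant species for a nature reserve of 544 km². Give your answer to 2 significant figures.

110

S = 9.59 × 544^0.391
ln S = ln 9.59 + 0.391 × ln 544 = 2.2607 + 0.391 × 6.2989 = 4.7236
S = e^4.7236 ≈ 112.6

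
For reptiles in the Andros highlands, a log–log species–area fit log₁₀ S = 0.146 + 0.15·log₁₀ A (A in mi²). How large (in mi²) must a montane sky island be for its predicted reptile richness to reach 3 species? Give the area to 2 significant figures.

160 mi²

3 = 1.4 × A^0.15  ⇒  A^0.15 = 3/1.4 = 2.143
ln A = ln(2.143) / 0.15 = 0.7624 / 0.15 = 5.0829
A = e^5.0829 ≈ 161.2 mi²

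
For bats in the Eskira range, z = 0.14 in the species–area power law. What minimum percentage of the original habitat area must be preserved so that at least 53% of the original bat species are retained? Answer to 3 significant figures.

Need (A_new/A_old)^0.14 = 0.53, so A_new/A_old = 0.53^(1/0.14) = 0.53^7.143
ln(A_new/A_old) = ln 0.53 / 0.14 = -0.6349 / 0.14 = -4.5348
A_new/A_old = e^-4.5348 ≈ 0.01073

1.07%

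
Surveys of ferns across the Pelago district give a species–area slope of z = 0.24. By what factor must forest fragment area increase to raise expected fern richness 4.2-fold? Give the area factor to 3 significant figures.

395

(A₂/A₁)^0.24 = 4.2, so A₂/A₁ = 4.2^(1/0.24) = 4.2^4.167
ln(A₂/A₁) = ln 4.2 / 0.24 = 1.4351 / 0.24 = 5.9795
A₂/A₁ = e^5.9795 ≈ 395.3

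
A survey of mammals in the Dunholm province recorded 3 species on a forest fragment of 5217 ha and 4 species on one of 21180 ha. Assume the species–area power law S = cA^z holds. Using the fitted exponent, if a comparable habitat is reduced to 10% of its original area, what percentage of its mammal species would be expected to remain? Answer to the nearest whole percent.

62%

z = ln(4/3) / ln(21180/5217) = 0.2877 / 1.4011 = 0.2053
S_new/S_old = (A_new/A_old)^z = 0.1^0.2053 = exp(0.2053 × -2.3026) = 0.6233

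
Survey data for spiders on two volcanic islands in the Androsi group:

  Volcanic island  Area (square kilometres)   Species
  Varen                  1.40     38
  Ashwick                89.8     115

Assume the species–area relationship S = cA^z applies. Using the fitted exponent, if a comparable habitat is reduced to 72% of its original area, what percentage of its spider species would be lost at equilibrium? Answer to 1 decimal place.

8.4%

z = ln(115/38) / ln(89.8/1.4) = 1.1073 / 4.1611 = 0.2661
S_new/S_old = (A_new/A_old)^z = 0.72^0.2661 = exp(0.2661 × -0.3285) = 0.9163
Fraction lost = 1 − 0.9163 = 0.08371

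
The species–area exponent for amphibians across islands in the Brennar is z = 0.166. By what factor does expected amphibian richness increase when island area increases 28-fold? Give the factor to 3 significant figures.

S₂/S₁ = (A₂/A₁)^z = 28^0.166
ln(S₂/S₁) = 0.166 × ln 28 = 0.166 × 3.3322 = 0.5531
S₂/S₁ = e^0.5531 ≈ 1.739

1.74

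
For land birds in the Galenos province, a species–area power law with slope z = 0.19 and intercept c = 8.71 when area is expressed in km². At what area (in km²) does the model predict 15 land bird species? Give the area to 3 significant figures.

17.5 km²

15 = 8.71 × A^0.19  ⇒  A^0.19 = 15/8.71 = 1.722
ln A = ln(1.722) / 0.19 = 0.5436 / 0.19 = 2.8609
A = e^2.8609 ≈ 17.48 km²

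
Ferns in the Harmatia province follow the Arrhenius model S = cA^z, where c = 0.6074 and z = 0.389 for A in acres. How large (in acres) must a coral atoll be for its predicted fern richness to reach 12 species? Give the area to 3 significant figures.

2140 acres

12 = 0.6074 × A^0.389  ⇒  A^0.389 = 12/0.6074 = 19.76
ln A = ln(19.76) / 0.389 = 2.9835 / 0.389 = 7.6696
A = e^7.6696 ≈ 2142 acres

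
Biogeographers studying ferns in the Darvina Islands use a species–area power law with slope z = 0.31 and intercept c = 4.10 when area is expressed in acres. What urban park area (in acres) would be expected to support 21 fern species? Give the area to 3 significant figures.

194 acres

21 = 4.1 × A^0.31  ⇒  A^0.31 = 21/4.1 = 5.122
ln A = ln(5.122) / 0.31 = 1.6335 / 0.31 = 5.2695
A = e^5.2695 ≈ 194.3 acres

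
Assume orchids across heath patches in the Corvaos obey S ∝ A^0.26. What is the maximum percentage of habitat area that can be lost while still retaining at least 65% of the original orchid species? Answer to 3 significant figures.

Need (A_new/A_old)^0.26 = 0.65, so A_new/A_old = 0.65^(1/0.26) = 0.65^3.846
ln(A_new/A_old) = ln 0.65 / 0.26 = -0.4308 / 0.26 = -1.6569
A_new/A_old = e^-1.6569 ≈ 0.1907
Fraction that can be lost = 1 − 0.1907 = 0.8093

80.9%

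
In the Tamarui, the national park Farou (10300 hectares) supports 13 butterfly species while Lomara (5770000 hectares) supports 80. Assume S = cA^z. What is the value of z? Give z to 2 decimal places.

Taking logs: ln S = ln c + z ln A, so z = (ln S₂ − ln S₁)/(ln A₂ − ln A₁).
z = ln(80/13) / ln(5770000/10300) = ln(6.154) / ln(560.2) = 1.8171 / 6.3283 = 0.2871

0.29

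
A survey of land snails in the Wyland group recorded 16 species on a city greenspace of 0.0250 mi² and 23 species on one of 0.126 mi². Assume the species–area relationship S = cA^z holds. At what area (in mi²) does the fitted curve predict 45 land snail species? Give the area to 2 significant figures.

z = ln(23/16) / ln(0.126/0.025) = 0.3629 / 1.6174 = 0.2244
c = 16 / 0.025^0.2244 = 16 / 0.4371 = 36.61
A = (45/36.61)^(1/0.2244) ⇒ ln A = ln(1.229)/0.2244 = 0.9198
A = e^0.9198 ≈ 2.509 mi²

2.5 mi²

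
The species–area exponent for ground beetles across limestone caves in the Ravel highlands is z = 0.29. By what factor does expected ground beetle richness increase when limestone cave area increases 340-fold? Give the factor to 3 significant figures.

S₂/S₁ = (A₂/A₁)^z = 340^0.29
ln(S₂/S₁) = 0.29 × ln 340 = 0.29 × 5.8289 = 1.6904
S₂/S₁ = e^1.6904 ≈ 5.422

5.42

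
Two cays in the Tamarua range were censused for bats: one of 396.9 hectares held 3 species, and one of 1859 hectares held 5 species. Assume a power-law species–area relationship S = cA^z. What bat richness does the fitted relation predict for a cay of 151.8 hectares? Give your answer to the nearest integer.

2

z = ln(5/3) / ln(1859/396.9) = 0.5108 / 1.5441 = 0.3308
c = 3 / 396.9^0.3308 = 3 / 7.239 = 0.4144
S₃ = 0.4144 × 151.8^0.3308 = 0.4144 × 5.268 ≈ 2.183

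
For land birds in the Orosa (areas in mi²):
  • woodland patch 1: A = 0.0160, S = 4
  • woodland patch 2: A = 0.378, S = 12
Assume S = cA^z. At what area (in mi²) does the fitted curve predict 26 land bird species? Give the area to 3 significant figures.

z = ln(12/4) / ln(0.378/0.016) = 1.0986 / 3.1623 = 0.3474
c = 4 / 0.016^0.3474 = 4 / 0.2377 = 16.83
A = (26/16.83)^(1/0.3474) ⇒ ln A = ln(1.545)/0.3474 = 1.2527
A = e^1.2527 ≈ 3.5 mi²

3.50 mi²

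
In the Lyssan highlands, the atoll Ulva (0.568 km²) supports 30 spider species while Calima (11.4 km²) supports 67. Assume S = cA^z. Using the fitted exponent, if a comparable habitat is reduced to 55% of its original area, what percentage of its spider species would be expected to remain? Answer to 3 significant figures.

z = ln(67/30) / ln(11.4/0.568) = 0.8035 / 2.9992 = 0.2679
S_new/S_old = (A_new/A_old)^z = 0.55^0.2679 = exp(0.2679 × -0.5978) = 0.852

85.2%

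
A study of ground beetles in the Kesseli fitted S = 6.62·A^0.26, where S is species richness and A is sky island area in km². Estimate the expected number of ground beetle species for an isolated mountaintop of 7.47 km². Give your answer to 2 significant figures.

11

S = 6.62 × 7.47^0.26
ln S = ln 6.62 + 0.26 × ln 7.47 = 1.8901 + 0.26 × 2.0109 = 2.4129
S = e^2.4129 ≈ 11.17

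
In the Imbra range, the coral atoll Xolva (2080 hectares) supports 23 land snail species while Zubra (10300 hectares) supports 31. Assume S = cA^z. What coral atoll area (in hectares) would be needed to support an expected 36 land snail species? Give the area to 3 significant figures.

23000 hectares

z = ln(31/23) / ln(10300/2080) = 0.2985 / 1.5998 = 0.1866
c = 23 / 2080^0.1866 = 23 / 4.16 = 5.529
A = (36/5.529)^(1/0.1866) ⇒ ln A = ln(6.511)/0.1866 = 10.0413
A = e^10.0413 ≈ 22956 hectares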